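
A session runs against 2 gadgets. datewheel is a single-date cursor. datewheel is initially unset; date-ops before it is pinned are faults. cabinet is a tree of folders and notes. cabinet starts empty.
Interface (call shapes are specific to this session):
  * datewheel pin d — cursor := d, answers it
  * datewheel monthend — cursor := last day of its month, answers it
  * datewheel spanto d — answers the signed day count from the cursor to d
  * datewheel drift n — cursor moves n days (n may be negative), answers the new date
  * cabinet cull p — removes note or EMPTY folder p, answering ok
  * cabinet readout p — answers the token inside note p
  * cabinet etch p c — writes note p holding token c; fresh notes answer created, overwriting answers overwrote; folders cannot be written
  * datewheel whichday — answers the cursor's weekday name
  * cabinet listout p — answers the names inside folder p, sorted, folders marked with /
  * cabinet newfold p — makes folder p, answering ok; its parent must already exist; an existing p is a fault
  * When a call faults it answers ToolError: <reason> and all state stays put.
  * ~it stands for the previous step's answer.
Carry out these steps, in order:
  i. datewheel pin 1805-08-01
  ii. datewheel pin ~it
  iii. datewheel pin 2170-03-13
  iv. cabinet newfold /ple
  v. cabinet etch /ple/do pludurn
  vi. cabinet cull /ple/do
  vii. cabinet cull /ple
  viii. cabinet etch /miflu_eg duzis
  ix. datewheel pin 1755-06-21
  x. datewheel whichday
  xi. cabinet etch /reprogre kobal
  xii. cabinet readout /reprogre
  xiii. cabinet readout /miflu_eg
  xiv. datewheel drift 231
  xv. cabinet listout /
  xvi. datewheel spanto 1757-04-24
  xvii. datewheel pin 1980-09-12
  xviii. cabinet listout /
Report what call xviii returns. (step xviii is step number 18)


Answer: [miflu_eg, reprogre]

Derivation:
I use datewheel pin on d=1805-08-01, and get 1805-08-01.
I try datewheel pin on d=~it, → 1805-08-01.
I invoke datewheel pin on d=2170-03-13, which returns 2170-03-13.
Using cabinet newfold on p=/ple, which returns ok.
I try cabinet etch on p=/ple/do, c=pludurn, and get created.
Calling cabinet cull on p=/ple/do, — result: ok.
I use cabinet cull on p=/ple, and get ok.
Calling cabinet etch on p=/miflu_eg, c=duzis, and get created.
Now I run datewheel pin on d=1755-06-21: 1755-06-21.
Invoking datewheel whichday, — result: Saturday.
I call cabinet etch on p=/reprogre, c=kobal: created.
I call cabinet readout on p=/reprogre, which returns kobal.
Using cabinet readout on p=/miflu_eg: duzis.
Then datewheel drift on n=231, yielding 1756-02-07.
I invoke cabinet listout on p=/, → [miflu_eg, reprogre].
Now I run datewheel spanto on d=1757-04-24, yielding 442.
Calling datewheel pin on d=1980-09-12, and get 1980-09-12.
I run cabinet listout on p=/, and observe [miflu_eg, reprogre].


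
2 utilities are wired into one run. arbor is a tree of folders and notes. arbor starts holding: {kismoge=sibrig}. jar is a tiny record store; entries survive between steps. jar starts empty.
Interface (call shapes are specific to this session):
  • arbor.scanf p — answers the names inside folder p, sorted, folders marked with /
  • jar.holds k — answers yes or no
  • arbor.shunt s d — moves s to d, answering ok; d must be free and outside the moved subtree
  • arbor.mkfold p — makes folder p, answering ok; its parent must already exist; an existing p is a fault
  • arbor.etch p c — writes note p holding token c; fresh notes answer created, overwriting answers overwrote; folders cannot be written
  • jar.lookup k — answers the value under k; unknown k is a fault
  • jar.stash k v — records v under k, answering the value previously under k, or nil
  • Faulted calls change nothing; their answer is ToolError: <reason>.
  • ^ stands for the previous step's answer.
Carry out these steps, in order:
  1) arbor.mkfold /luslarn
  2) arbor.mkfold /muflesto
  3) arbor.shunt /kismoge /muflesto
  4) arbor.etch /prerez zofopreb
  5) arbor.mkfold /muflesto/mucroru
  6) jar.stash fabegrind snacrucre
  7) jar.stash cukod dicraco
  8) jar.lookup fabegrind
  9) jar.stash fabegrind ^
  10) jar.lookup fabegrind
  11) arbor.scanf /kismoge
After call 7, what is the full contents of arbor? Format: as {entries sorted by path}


Step: mkfold[/luslarn]
Result: ok
Step: mkfold[/muflesto]
Result: ok
Step: shunt[/kismoge; /muflesto]
Result: ToolError: exists
Step: etch[/prerez; zofopreb]
Result: created
Step: mkfold[/muflesto/mucroru]
Result: ok
Step: stash[fabegrind; snacrucre]
Result: nil
Step: stash[cukod; dicraco]
Result: nil
Step: lookup[fabegrind]
Result: snacrucre
Step: stash[fabegrind; ^]
Result: snacrucre
Step: lookup[fabegrind]
Result: snacrucre
Step: scanf[/kismoge]
Result: ToolError: not a directory

Answer: {kismoge=sibrig, luslarn/, muflesto/, muflesto/mucroru/, prerez=zofopreb}


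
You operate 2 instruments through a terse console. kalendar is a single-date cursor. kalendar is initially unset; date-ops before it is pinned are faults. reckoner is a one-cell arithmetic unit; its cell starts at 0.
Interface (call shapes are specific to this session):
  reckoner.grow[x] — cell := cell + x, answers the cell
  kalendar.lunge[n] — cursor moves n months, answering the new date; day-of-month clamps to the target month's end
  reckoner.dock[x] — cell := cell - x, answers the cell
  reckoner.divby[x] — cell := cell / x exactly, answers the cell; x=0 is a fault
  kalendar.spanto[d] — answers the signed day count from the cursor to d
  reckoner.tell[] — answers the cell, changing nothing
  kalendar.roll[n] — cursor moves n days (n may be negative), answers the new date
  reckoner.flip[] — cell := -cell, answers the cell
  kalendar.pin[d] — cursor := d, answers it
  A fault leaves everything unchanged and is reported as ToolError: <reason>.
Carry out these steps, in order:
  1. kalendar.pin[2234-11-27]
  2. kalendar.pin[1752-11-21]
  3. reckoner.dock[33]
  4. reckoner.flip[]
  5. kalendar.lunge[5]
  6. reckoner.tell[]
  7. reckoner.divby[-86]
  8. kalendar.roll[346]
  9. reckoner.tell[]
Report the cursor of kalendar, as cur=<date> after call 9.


CALL kalendar.pin[d: 2234-11-27]
RET  2234-11-27
CALL kalendar.pin[d: 1752-11-21]
RET  1752-11-21
CALL reckoner.dock[x: 33]
RET  -33
CALL reckoner.flip[]
RET  33
CALL kalendar.lunge[n: 5]
RET  1753-04-21
CALL reckoner.tell[]
RET  33
CALL reckoner.divby[x: -86]
RET  -33/86
CALL kalendar.roll[n: 346]
RET  1754-04-02
CALL reckoner.tell[]
RET  -33/86

Answer: cur=1754-04-02


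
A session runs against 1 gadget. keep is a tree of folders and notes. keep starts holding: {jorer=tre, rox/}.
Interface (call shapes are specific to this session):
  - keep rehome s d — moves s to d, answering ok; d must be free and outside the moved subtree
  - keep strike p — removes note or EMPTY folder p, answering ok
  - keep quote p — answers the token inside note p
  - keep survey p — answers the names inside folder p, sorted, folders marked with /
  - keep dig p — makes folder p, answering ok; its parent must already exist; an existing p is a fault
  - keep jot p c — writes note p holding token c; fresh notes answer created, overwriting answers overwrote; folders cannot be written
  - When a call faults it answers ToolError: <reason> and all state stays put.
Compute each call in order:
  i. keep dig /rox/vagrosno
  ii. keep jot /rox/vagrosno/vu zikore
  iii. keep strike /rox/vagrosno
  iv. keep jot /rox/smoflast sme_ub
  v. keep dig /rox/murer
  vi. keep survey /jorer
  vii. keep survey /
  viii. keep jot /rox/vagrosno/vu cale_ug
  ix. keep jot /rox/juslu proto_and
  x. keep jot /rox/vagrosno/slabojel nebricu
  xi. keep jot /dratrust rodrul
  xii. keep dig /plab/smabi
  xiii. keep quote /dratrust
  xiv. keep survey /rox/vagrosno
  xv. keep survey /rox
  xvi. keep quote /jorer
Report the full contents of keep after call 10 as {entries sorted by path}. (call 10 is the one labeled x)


Answer: {jorer=tre, rox/, rox/juslu=proto_and, rox/murer/, rox/smoflast=sme_ub, rox/vagrosno/, rox/vagrosno/slabojel=nebricu, rox/vagrosno/vu=cale_ug}

Derivation:
% keep dig /rox/vagrosno
= ok
% keep jot /rox/vagrosno/vu zikore
= created
% keep strike /rox/vagrosno
= ToolError: not empty
% keep jot /rox/smoflast sme_ub
= created
% keep dig /rox/murer
= ok
% keep survey /jorer
= ToolError: not a directory
% keep survey /
= [jorer, rox/]
% keep jot /rox/vagrosno/vu cale_ug
= overwrote
% keep jot /rox/juslu proto_and
= created
% keep jot /rox/vagrosno/slabojel nebricu
= created
% keep jot /dratrust rodrul
= created
% keep dig /plab/smabi
= ToolError: no parent
% keep quote /dratrust
= rodrul
% keep survey /rox/vagrosno
= [slabojel, vu]
% keep survey /rox
= [juslu, murer/, smoflast, vagrosno/]
% keep quote /jorer
= tre


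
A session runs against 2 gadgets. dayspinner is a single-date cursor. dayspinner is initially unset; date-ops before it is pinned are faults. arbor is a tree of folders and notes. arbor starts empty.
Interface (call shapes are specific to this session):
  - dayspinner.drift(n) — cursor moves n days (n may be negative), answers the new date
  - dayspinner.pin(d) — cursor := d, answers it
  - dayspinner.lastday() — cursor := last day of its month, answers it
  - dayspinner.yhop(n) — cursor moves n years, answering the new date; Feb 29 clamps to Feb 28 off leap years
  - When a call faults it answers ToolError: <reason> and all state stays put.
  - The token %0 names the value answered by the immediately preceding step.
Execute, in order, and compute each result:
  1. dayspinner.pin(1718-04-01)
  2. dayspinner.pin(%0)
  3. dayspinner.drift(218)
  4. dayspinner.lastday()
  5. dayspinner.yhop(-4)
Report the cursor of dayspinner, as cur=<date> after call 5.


Answer: cur=1714-11-30

Derivation:
# pin(1718-04-01) ~> 1718-04-01
# pin(%0) ~> 1718-04-01
# drift(218) ~> 1718-11-05
# lastday() ~> 1718-11-30
# yhop(-4) ~> 1714-11-30


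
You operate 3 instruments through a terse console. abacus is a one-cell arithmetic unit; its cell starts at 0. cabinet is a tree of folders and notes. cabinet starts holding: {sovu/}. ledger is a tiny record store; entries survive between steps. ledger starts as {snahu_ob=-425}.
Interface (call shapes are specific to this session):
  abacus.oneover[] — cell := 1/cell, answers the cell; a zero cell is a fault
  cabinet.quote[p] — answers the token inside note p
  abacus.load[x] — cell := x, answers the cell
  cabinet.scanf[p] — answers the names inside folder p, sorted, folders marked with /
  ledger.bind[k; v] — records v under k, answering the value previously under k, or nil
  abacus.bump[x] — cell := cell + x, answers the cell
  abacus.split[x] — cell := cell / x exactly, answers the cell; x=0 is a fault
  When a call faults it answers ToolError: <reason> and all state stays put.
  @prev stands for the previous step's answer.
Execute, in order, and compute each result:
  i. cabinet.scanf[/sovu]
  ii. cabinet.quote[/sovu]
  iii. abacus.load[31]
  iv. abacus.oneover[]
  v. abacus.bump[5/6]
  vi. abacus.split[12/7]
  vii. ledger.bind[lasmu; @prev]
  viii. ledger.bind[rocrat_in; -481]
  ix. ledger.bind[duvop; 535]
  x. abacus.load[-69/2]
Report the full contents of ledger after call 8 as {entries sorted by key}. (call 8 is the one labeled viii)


>>> cabinet.scanf /sovu
[out] []
>>> cabinet.quote /sovu
[out] ToolError: is a directory
>>> abacus.load 31
[out] 31
>>> abacus.oneover
[out] 1/31
>>> abacus.bump 5/6
[out] 161/186
>>> abacus.split 12/7
[out] 1127/2232
>>> ledger.bind lasmu @prev
[out] nil
>>> ledger.bind rocrat_in -481
[out] nil
>>> ledger.bind duvop 535
[out] nil
>>> abacus.load -69/2
[out] -69/2

Answer: {lasmu=1127/2232, rocrat_in=-481, snahu_ob=-425}


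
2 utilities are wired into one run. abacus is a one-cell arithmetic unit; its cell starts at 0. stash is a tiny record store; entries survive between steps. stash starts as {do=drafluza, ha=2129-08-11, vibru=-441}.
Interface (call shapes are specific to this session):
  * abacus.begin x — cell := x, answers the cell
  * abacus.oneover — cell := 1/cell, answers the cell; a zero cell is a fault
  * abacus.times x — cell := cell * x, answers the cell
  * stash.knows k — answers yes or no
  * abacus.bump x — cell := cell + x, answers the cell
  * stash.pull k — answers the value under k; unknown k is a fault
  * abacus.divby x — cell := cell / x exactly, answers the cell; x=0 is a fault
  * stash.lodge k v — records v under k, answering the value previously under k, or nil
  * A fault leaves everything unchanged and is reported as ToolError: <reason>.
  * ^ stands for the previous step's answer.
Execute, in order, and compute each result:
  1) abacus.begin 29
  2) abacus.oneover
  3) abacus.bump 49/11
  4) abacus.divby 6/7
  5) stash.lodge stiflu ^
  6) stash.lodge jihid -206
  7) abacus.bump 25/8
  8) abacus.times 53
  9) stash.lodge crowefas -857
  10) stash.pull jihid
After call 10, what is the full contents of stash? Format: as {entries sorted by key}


Answer: {crowefas=-857, do=drafluza, ha=2129-08-11, jihid=-206, stiflu=5012/957, vibru=-441}

Derivation:
Act: abacus.begin[x='29']
Obs: 29
Act: abacus.oneover[]
Obs: 1/29
Act: abacus.bump[x='49/11']
Obs: 1432/319
Act: abacus.divby[x='6/7']
Obs: 5012/957
Act: stash.lodge[k='stiflu'; v='^']
Obs: nil
Act: stash.lodge[k='jihid'; v='-206']
Obs: nil
Act: abacus.bump[x='25/8']
Obs: 64021/7656
Act: abacus.times[x='53']
Obs: 3393113/7656
Act: stash.lodge[k='crowefas'; v='-857']
Obs: nil
Act: stash.pull[k='jihid']
Obs: -206


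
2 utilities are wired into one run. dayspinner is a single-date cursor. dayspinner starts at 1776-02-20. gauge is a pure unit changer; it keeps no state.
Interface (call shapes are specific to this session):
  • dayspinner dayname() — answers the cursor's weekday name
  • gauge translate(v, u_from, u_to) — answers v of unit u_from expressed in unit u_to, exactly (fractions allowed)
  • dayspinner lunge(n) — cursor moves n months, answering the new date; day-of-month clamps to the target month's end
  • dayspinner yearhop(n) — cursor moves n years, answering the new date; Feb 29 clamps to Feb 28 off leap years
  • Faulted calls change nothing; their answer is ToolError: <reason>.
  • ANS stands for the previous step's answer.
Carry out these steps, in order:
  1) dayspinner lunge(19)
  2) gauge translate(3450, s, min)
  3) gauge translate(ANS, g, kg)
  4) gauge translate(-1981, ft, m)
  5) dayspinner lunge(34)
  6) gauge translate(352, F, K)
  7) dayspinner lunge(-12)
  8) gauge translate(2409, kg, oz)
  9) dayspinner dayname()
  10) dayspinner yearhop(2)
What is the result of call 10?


Answer: 1781-07-20

Derivation:
I call dayspinner lunge using n='19': 1777-09-20.
I call gauge translate using v='3450', u_from='s', u_to='min', → 115/2.
Invoking gauge translate using v='ANS', u_from='g', u_to='kg', which returns 23/400.
I call gauge translate using v='-1981', u_from='ft', u_to='m', yielding -754761/1250.
I invoke dayspinner lunge using n='34', — result: 1780-07-20.
I use gauge translate using v='352', u_from='F', u_to='K', → 81167/180.
Calling dayspinner lunge using n='-12', yielding 1779-07-20.
Calling gauge translate using v='2409', u_from='kg', u_to='oz', yielding 350400000000/4123567.
I use dayspinner dayname, — result: Tuesday.
Invoking dayspinner yearhop using n='2', and see 1781-07-20.


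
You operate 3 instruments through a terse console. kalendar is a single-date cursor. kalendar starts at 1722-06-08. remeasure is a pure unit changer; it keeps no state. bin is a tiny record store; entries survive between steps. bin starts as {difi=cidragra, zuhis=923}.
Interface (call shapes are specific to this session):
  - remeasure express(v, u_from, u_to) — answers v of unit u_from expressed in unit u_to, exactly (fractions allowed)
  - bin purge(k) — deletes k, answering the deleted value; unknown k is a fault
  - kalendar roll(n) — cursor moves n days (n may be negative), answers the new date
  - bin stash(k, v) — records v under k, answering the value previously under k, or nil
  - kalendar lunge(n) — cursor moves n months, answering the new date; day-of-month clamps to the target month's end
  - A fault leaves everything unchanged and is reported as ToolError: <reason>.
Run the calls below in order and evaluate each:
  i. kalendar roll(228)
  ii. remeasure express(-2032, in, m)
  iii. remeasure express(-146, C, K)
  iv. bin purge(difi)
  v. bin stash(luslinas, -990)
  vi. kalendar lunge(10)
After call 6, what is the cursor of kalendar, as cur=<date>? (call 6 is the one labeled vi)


// kalendar roll(n: 228) ~> 1723-01-22
// remeasure express(v: -2032, u_from: in, u_to: m) ~> -32258/625
// remeasure express(v: -146, u_from: C, u_to: K) ~> 2543/20
// bin purge(k: difi) ~> cidragra
// bin stash(k: luslinas, v: -990) ~> nil
// kalendar lunge(n: 10) ~> 1723-11-22

Answer: cur=1723-11-22


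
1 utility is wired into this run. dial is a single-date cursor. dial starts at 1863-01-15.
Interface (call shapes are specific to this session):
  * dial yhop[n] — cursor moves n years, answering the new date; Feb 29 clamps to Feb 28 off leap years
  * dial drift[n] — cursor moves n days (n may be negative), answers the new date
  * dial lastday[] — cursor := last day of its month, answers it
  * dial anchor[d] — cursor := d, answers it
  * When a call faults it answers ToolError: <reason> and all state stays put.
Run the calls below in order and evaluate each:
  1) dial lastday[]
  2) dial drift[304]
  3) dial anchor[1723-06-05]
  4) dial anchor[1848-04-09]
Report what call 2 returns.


CALL dial lastday[]
RET  1863-01-31
CALL dial drift[304]
RET  1863-12-01
CALL dial anchor[1723-06-05]
RET  1723-06-05
CALL dial anchor[1848-04-09]
RET  1848-04-09

Answer: 1863-12-01


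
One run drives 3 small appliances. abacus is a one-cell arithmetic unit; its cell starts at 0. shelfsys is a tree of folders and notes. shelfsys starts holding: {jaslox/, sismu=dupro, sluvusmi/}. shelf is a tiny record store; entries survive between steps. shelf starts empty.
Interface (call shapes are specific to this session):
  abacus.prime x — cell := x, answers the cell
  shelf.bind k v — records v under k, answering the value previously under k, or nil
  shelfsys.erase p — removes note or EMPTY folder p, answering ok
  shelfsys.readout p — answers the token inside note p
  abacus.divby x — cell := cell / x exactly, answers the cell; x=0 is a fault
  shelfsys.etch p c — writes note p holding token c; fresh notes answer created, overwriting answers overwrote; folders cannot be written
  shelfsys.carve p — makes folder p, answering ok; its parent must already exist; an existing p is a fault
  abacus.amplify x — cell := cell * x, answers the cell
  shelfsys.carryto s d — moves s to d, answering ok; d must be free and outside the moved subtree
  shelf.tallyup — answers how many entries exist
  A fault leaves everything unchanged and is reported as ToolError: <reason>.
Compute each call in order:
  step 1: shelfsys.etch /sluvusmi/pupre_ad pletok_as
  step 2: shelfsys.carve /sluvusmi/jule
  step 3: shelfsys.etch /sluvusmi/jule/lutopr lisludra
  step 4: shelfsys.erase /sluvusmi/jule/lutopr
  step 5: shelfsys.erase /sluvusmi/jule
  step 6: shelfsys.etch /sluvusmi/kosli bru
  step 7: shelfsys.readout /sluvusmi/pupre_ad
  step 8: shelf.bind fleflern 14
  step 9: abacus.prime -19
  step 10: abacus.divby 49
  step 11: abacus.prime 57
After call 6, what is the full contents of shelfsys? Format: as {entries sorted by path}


> etch p→/sluvusmi/pupre_ad c→pletok_as
:: created
> carve p→/sluvusmi/jule
:: ok
> etch p→/sluvusmi/jule/lutopr c→lisludra
:: created
> erase p→/sluvusmi/jule/lutopr
:: ok
> erase p→/sluvusmi/jule
:: ok
> etch p→/sluvusmi/kosli c→bru
:: created
> readout p→/sluvusmi/pupre_ad
:: pletok_as
> bind k→fleflern v→14
:: nil
> prime x→-19
:: -19
> divby x→49
:: -19/49
> prime x→57
:: 57

Answer: {jaslox/, sismu=dupro, sluvusmi/, sluvusmi/kosli=bru, sluvusmi/pupre_ad=pletok_as}


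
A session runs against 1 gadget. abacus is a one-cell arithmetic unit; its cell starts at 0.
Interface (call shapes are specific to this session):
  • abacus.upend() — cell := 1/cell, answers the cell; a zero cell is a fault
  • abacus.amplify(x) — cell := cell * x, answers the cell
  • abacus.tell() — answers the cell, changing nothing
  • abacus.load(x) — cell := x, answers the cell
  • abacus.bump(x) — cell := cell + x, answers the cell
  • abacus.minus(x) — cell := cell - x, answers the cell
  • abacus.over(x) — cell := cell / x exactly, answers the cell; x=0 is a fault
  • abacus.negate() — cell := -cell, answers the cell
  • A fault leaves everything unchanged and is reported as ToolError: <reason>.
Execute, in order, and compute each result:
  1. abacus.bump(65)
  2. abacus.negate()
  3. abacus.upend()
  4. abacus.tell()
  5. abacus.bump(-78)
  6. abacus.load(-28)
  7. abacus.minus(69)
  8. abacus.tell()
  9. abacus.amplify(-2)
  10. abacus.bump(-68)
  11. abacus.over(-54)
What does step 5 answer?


Act: abacus.bump[x=65]
Obs: 65
Act: abacus.negate[]
Obs: -65
Act: abacus.upend[]
Obs: -1/65
Act: abacus.tell[]
Obs: -1/65
Act: abacus.bump[x=-78]
Obs: -5071/65
Act: abacus.load[x=-28]
Obs: -28
Act: abacus.minus[x=69]
Obs: -97
Act: abacus.tell[]
Obs: -97
Act: abacus.amplify[x=-2]
Obs: 194
Act: abacus.bump[x=-68]
Obs: 126
Act: abacus.over[x=-54]
Obs: -7/3

Answer: -5071/65


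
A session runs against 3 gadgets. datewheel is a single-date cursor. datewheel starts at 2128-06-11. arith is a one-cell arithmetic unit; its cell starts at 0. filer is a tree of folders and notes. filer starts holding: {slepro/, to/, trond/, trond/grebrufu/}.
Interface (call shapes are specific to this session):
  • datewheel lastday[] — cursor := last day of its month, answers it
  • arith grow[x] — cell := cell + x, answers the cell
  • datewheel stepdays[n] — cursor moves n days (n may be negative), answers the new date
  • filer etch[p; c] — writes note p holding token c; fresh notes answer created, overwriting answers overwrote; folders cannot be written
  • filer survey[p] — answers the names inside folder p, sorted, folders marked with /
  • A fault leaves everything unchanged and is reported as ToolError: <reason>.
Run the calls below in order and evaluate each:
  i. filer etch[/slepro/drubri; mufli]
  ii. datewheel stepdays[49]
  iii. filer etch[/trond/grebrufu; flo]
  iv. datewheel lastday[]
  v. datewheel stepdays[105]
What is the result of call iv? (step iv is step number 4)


Answer: 2128-07-31

Derivation:
-- filer etch(p: /slepro/drubri, c: mufli) => created
-- datewheel stepdays(n: 49) => 2128-07-30
-- filer etch(p: /trond/grebrufu, c: flo) => ToolError: is a directory
-- datewheel lastday() => 2128-07-31
-- datewheel stepdays(n: 105) => 2128-11-13


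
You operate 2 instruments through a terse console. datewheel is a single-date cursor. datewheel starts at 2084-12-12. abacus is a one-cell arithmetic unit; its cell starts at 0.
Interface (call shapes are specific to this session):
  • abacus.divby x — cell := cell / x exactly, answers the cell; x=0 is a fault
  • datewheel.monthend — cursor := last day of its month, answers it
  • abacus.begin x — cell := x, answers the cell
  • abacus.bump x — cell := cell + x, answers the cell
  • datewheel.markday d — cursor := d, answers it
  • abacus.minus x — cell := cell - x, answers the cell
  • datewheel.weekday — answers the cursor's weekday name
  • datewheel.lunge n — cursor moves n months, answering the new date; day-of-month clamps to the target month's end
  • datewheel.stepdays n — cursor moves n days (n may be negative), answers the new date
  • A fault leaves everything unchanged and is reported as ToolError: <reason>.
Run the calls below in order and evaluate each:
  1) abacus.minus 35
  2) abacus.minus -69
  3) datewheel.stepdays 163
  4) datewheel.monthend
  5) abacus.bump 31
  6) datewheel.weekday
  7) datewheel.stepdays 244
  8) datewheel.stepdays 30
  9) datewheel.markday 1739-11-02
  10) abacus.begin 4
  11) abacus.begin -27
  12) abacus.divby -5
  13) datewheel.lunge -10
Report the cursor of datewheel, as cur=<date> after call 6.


→ abacus.minus(x: 35)
← -35
→ abacus.minus(x: -69)
← 34
→ datewheel.stepdays(n: 163)
← 2085-05-24
→ datewheel.monthend()
← 2085-05-31
→ abacus.bump(x: 31)
← 65
→ datewheel.weekday()
← Thursday
→ datewheel.stepdays(n: 244)
← 2086-01-30
→ datewheel.stepdays(n: 30)
← 2086-03-01
→ datewheel.markday(d: 1739-11-02)
← 1739-11-02
→ abacus.begin(x: 4)
← 4
→ abacus.begin(x: -27)
← -27
→ abacus.divby(x: -5)
← 27/5
→ datewheel.lunge(n: -10)
← 1739-01-02

Answer: cur=2085-05-31


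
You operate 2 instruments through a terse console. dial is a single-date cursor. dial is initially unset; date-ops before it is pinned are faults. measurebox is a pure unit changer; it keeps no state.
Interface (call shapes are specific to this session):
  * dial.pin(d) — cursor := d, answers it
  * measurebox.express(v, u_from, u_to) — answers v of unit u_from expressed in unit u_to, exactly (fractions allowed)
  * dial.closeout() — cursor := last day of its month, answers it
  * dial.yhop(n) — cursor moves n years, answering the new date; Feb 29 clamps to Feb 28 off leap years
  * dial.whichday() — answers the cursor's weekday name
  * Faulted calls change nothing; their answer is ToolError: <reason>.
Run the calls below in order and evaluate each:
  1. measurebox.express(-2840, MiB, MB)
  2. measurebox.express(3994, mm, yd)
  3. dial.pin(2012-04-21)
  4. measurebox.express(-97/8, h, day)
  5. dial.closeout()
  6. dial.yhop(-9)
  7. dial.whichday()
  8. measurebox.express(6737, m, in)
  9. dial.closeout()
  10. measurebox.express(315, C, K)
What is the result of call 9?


Do: express[-2840; MiB; MB]
See: -9306112/3125
Do: express[3994; mm; yd]
See: 9985/2286
Do: pin[2012-04-21]
See: 2012-04-21
Do: express[-97/8; h; day]
See: -97/192
Do: closeout[]
See: 2012-04-30
Do: yhop[-9]
See: 2003-04-30
Do: whichday[]
See: Wednesday
Do: express[6737; m; in]
See: 33685000/127
Do: closeout[]
See: 2003-04-30
Do: express[315; C; K]
See: 11763/20

Answer: 2003-04-30


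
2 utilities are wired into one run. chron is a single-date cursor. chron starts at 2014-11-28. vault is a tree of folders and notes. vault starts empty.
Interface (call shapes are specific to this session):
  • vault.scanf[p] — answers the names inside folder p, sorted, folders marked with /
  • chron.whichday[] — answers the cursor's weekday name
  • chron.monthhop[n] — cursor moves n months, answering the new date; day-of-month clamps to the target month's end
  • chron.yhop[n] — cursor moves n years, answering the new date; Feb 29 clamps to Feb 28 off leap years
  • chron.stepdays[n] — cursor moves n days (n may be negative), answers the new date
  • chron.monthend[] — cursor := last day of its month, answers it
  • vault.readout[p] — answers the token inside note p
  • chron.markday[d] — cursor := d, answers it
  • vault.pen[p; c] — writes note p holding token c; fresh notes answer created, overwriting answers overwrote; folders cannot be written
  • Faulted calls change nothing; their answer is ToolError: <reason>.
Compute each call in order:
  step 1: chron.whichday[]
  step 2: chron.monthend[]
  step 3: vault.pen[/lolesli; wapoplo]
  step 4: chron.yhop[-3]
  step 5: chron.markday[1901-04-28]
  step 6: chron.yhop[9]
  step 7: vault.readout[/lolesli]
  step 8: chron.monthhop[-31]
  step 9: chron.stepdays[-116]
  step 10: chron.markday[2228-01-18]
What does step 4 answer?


Answer: 2011-11-30

Derivation:
I invoke chron.whichday(), and see Friday.
Using chron.monthend(), which returns 2014-11-30.
I try vault.pen using p='/lolesli', c='wapoplo', — result: created.
I call chron.yhop using n='-3', and observe 2011-11-30.
I invoke chron.markday using d='1901-04-28', giving 1901-04-28.
Then chron.yhop using n='9', and see 1910-04-28.
I run vault.readout using p='/lolesli', and see wapoplo.
I run chron.monthhop using n='-31', and observe 1907-09-28.
I invoke chron.stepdays using n='-116': 1907-06-04.
I call chron.markday using d='2228-01-18', giving 2228-01-18.


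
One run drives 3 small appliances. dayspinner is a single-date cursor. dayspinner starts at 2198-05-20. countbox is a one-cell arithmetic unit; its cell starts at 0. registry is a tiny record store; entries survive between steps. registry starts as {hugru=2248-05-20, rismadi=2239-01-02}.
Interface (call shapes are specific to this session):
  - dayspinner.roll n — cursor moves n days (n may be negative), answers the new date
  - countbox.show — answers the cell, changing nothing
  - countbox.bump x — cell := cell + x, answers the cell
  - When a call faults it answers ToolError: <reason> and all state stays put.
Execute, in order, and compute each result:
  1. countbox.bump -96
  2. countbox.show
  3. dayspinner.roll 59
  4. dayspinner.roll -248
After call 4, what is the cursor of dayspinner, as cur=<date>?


[in] countbox.bump x=-96
= -96
[in] countbox.show
= -96
[in] dayspinner.roll n=59
= 2198-07-18
[in] dayspinner.roll n=-248
= 2197-11-12

Answer: cur=2197-11-12


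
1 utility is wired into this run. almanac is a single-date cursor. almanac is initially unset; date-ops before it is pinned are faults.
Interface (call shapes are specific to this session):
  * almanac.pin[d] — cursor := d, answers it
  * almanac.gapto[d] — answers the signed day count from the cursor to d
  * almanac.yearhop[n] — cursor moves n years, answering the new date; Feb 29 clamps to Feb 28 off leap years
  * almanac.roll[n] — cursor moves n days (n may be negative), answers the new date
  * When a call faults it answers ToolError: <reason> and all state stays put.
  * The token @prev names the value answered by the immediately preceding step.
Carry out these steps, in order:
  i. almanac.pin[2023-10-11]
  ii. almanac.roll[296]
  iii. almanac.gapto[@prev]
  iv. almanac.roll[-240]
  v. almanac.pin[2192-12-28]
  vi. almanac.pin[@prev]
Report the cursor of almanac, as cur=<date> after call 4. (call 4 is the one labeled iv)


Act: almanac.pin[2023-10-11]
Obs: 2023-10-11
Act: almanac.roll[296]
Obs: 2024-08-02
Act: almanac.gapto[@prev]
Obs: 0
Act: almanac.roll[-240]
Obs: 2023-12-06
Act: almanac.pin[2192-12-28]
Obs: 2192-12-28
Act: almanac.pin[@prev]
Obs: 2192-12-28

Answer: cur=2023-12-06


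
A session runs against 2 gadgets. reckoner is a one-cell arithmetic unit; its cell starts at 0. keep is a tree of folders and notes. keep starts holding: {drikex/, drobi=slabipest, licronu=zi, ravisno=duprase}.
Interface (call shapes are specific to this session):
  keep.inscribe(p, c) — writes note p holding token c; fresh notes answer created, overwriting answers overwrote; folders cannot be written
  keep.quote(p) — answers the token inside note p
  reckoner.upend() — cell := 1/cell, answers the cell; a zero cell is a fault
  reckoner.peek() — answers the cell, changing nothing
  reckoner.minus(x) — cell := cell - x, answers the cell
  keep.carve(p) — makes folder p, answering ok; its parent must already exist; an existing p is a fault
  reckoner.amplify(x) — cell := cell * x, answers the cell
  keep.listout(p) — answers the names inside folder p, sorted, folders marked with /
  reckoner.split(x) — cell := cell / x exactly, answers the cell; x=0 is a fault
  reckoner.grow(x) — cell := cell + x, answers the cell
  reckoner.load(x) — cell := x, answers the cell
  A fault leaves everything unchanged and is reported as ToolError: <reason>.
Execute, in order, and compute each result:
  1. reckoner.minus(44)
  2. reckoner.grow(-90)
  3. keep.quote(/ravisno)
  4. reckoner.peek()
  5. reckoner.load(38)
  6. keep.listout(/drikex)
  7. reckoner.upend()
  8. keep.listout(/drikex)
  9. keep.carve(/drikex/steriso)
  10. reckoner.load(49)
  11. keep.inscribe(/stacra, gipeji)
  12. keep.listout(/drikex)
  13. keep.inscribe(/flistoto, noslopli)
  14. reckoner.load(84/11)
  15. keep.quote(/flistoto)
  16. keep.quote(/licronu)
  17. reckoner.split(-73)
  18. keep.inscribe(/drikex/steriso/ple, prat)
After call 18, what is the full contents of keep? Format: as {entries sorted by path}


[in] reckoner.minus x=44
[out] -44
[in] reckoner.grow x=-90
[out] -134
[in] keep.quote p=/ravisno
[out] duprase
[in] reckoner.peek
[out] -134
[in] reckoner.load x=38
[out] 38
[in] keep.listout p=/drikex
[out] []
[in] reckoner.upend
[out] 1/38
[in] keep.listout p=/drikex
[out] []
[in] keep.carve p=/drikex/steriso
[out] ok
[in] reckoner.load x=49
[out] 49
[in] keep.inscribe p=/stacra c=gipeji
[out] created
[in] keep.listout p=/drikex
[out] [steriso/]
[in] keep.inscribe p=/flistoto c=noslopli
[out] created
[in] reckoner.load x=84/11
[out] 84/11
[in] keep.quote p=/flistoto
[out] noslopli
[in] keep.quote p=/licronu
[out] zi
[in] reckoner.split x=-73
[out] -84/803
[in] keep.inscribe p=/drikex/steriso/ple c=prat
[out] created

Answer: {drikex/, drikex/steriso/, drikex/steriso/ple=prat, drobi=slabipest, flistoto=noslopli, licronu=zi, ravisno=duprase, stacra=gipeji}


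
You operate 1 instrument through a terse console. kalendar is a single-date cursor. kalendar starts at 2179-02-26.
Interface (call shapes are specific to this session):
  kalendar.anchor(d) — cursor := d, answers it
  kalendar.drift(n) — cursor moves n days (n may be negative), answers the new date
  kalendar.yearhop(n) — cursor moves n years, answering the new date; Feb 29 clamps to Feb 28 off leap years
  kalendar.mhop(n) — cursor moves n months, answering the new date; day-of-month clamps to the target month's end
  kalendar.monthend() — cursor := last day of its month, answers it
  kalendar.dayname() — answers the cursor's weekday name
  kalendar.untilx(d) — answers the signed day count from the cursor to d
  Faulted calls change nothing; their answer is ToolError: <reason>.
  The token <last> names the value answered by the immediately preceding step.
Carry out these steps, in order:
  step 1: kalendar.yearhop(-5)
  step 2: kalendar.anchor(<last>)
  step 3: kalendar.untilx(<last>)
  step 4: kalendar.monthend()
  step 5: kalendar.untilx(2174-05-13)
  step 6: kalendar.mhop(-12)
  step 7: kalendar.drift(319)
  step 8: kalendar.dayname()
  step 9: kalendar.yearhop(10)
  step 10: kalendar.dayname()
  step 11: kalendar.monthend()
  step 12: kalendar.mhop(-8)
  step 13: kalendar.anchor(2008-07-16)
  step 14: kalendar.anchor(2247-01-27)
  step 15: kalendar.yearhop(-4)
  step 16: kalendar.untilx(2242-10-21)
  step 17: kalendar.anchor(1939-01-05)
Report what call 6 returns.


Answer: 2173-02-28

Derivation:
-- 1. yearhop(n=-5) == 2174-02-26
-- 2. anchor(d=<last>) == 2174-02-26
-- 3. untilx(d=<last>) == 0
-- 4. monthend() == 2174-02-28
-- 5. untilx(d=2174-05-13) == 74
-- 6. mhop(n=-12) == 2173-02-28
-- 7. drift(n=319) == 2174-01-13
-- 8. dayname() == Thursday
-- 9. yearhop(n=10) == 2184-01-13
-- 10. dayname() == Tuesday
-- 11. monthend() == 2184-01-31
-- 12. mhop(n=-8) == 2183-05-31
-- 13. anchor(d=2008-07-16) == 2008-07-16
-- 14. anchor(d=2247-01-27) == 2247-01-27
-- 15. yearhop(n=-4) == 2243-01-27
-- 16. untilx(d=2242-10-21) == -98
-- 17. anchor(d=1939-01-05) == 1939-01-05


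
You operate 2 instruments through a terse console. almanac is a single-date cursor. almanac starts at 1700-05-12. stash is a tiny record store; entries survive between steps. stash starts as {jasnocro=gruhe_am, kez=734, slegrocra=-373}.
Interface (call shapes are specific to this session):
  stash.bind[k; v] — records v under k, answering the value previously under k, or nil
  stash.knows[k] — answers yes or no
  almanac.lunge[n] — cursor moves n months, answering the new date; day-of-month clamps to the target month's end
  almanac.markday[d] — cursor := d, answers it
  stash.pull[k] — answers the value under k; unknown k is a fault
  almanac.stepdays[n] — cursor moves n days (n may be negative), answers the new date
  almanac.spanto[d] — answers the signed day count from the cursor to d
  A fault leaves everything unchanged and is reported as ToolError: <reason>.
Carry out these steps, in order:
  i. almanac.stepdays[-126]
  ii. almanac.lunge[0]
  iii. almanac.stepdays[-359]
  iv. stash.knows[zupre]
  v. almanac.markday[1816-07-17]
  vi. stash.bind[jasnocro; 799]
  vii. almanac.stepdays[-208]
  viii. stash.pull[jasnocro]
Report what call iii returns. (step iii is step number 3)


[in] stepdays n=-126
= 1700-01-06
[in] lunge n=0
= 1700-01-06
[in] stepdays n=-359
= 1699-01-12
[in] knows k=zupre
= no
[in] markday d=1816-07-17
= 1816-07-17
[in] bind k=jasnocro v=799
= gruhe_am
[in] stepdays n=-208
= 1815-12-22
[in] pull k=jasnocro
= 799

Answer: 1699-01-12


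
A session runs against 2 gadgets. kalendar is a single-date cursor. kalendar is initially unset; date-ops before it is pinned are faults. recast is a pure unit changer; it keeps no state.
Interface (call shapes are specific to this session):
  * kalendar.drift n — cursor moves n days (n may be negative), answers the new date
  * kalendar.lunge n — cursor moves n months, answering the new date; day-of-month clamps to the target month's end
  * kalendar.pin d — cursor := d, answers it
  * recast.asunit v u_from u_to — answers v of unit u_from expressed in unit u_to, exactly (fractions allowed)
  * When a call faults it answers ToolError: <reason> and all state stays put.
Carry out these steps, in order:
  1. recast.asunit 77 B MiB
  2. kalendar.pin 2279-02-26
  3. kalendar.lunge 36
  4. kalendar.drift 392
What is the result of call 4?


Do: recast.asunit[v: 77; u_from: B; u_to: MiB]
See: 77/1048576
Do: kalendar.pin[d: 2279-02-26]
See: 2279-02-26
Do: kalendar.lunge[n: 36]
See: 2282-02-26
Do: kalendar.drift[n: 392]
See: 2283-03-25

Answer: 2283-03-25


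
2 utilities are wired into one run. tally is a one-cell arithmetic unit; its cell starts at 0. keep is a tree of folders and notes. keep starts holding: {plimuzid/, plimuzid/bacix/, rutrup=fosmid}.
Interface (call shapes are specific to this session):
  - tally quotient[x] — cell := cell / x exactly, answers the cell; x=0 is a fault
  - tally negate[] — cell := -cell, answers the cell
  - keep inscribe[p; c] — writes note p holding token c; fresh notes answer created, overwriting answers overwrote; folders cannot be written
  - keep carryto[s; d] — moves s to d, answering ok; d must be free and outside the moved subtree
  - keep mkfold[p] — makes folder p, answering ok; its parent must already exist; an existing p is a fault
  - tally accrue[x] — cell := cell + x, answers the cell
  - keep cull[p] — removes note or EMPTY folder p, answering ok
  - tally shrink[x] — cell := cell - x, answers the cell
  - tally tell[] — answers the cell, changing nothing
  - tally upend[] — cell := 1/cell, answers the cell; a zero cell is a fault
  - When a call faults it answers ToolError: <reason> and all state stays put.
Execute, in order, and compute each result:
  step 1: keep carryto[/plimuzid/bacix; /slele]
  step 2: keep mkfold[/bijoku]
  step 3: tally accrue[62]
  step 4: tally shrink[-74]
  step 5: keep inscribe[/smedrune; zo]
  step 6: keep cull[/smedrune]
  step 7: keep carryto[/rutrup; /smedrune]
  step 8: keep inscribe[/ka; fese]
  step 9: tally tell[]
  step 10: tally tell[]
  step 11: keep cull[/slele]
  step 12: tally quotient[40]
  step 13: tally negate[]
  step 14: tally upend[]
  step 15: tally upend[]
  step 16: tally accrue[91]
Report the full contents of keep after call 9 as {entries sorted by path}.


Answer: {bijoku/, ka=fese, plimuzid/, slele/, smedrune=fosmid}

Derivation:
Step: keep carryto[s: /plimuzid/bacix; d: /slele]
Result: ok
Step: keep mkfold[p: /bijoku]
Result: ok
Step: tally accrue[x: 62]
Result: 62
Step: tally shrink[x: -74]
Result: 136
Step: keep inscribe[p: /smedrune; c: zo]
Result: created
Step: keep cull[p: /smedrune]
Result: ok
Step: keep carryto[s: /rutrup; d: /smedrune]
Result: ok
Step: keep inscribe[p: /ka; c: fese]
Result: created
Step: tally tell[]
Result: 136
Step: tally tell[]
Result: 136
Step: keep cull[p: /slele]
Result: ok
Step: tally quotient[x: 40]
Result: 17/5
Step: tally negate[]
Result: -17/5
Step: tally upend[]
Result: -5/17
Step: tally upend[]
Result: -17/5
Step: tally accrue[x: 91]
Result: 438/5


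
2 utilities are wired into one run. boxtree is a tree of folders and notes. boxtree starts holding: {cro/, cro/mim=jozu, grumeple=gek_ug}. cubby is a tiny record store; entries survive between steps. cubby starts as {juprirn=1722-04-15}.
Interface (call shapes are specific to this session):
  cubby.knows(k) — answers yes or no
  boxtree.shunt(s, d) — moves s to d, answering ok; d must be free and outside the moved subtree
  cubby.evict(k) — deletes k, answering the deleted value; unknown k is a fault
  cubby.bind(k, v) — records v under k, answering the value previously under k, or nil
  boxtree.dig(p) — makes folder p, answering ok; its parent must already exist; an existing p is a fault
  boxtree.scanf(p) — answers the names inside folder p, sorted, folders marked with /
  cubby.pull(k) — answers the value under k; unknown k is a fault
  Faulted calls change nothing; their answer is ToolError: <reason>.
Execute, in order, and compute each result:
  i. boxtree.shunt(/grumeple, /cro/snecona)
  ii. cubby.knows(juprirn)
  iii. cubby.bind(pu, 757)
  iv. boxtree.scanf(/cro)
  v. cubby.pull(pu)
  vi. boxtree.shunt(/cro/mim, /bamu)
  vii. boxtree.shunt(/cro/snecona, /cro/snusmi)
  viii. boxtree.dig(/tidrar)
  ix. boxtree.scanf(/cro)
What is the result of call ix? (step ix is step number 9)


I call shunt on s=/grumeple, d=/cro/snecona, yielding ok.
Now I run knows on k=juprirn, yielding yes.
Calling bind on k=pu, v=757, — result: nil.
I invoke scanf on p=/cro: [mim, snecona].
I run pull on k=pu, and observe 757.
Then shunt on s=/cro/mim, d=/bamu, and get ok.
Now I run shunt on s=/cro/snecona, d=/cro/snusmi, giving ok.
I run dig on p=/tidrar, which returns ok.
I try scanf on p=/cro, which returns [snusmi].

Answer: [snusmi]
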